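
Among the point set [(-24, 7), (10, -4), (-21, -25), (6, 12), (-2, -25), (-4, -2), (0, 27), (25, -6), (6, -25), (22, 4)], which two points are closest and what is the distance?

Computing all pairwise distances among 10 points:

d((-24, 7), (10, -4)) = 35.7351
d((-24, 7), (-21, -25)) = 32.1403
d((-24, 7), (6, 12)) = 30.4138
d((-24, 7), (-2, -25)) = 38.833
d((-24, 7), (-4, -2)) = 21.9317
d((-24, 7), (0, 27)) = 31.241
d((-24, 7), (25, -6)) = 50.6952
d((-24, 7), (6, -25)) = 43.8634
d((-24, 7), (22, 4)) = 46.0977
d((10, -4), (-21, -25)) = 37.4433
d((10, -4), (6, 12)) = 16.4924
d((10, -4), (-2, -25)) = 24.1868
d((10, -4), (-4, -2)) = 14.1421
d((10, -4), (0, 27)) = 32.573
d((10, -4), (25, -6)) = 15.1327
d((10, -4), (6, -25)) = 21.3776
d((10, -4), (22, 4)) = 14.4222
d((-21, -25), (6, 12)) = 45.8039
d((-21, -25), (-2, -25)) = 19.0
d((-21, -25), (-4, -2)) = 28.6007
d((-21, -25), (0, 27)) = 56.0803
d((-21, -25), (25, -6)) = 49.7695
d((-21, -25), (6, -25)) = 27.0
d((-21, -25), (22, 4)) = 51.8652
d((6, 12), (-2, -25)) = 37.855
d((6, 12), (-4, -2)) = 17.2047
d((6, 12), (0, 27)) = 16.1555
d((6, 12), (25, -6)) = 26.1725
d((6, 12), (6, -25)) = 37.0
d((6, 12), (22, 4)) = 17.8885
d((-2, -25), (-4, -2)) = 23.0868
d((-2, -25), (0, 27)) = 52.0384
d((-2, -25), (25, -6)) = 33.0151
d((-2, -25), (6, -25)) = 8.0 <-- minimum
d((-2, -25), (22, 4)) = 37.6431
d((-4, -2), (0, 27)) = 29.2746
d((-4, -2), (25, -6)) = 29.2746
d((-4, -2), (6, -25)) = 25.0799
d((-4, -2), (22, 4)) = 26.6833
d((0, 27), (25, -6)) = 41.4005
d((0, 27), (6, -25)) = 52.345
d((0, 27), (22, 4)) = 31.8277
d((25, -6), (6, -25)) = 26.8701
d((25, -6), (22, 4)) = 10.4403
d((6, -25), (22, 4)) = 33.121

Closest pair: (-2, -25) and (6, -25) with distance 8.0

The closest pair is (-2, -25) and (6, -25) with Euclidean distance 8.0. For 10 points, brute-force pairwise comparison is shown above. For large n, the divide-and-conquer algorithm (sort by x, recurse on halves, check the dividing strip) achieves O(n log n).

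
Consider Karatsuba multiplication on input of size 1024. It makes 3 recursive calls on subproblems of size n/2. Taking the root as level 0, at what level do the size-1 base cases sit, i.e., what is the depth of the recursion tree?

For divide and conquer with division factor 2:

Problem sizes at each level:
Level 0: 1024
Level 1: 512
Level 2: 256
Level 3: 128
Level 4: 64
Level 5: 32
Level 6: 16
Level 7: 8
Level 8: 4
Level 9: 2
Level 10: 1

The root is level 0 and the size-1 base case is level 10 (the tree spans levels 0 through 10, i.e. 11 levels counting the root), so the depth is the number of divisions: log_2(1024) = 10

The recursion tree depth is log_2(1024) = 10. At each level, the problem size is divided by 2, so it takes 10 divisions to reduce to a base case of size 1. The algorithm makes 3 recursive calls at each level.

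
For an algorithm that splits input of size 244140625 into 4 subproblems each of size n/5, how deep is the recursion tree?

For divide and conquer with division factor 5:

Problem sizes at each level:
Level 0: 244140625
Level 1: 48828125
Level 2: 9765625
Level 3: 1953125
Level 4: 390625
Level 5: 78125
Level 6: 15625
Level 7: 3125
Level 8: 625
Level 9: 125
Level 10: 25
Level 11: 5
Level 12: 1

The root is level 0 and the size-1 base case is level 12 (the tree spans levels 0 through 12, i.e. 13 levels counting the root), so the depth is the number of divisions: log_5(244140625) = 12

The recursion tree depth is log_5(244140625) = 12. At each level, the problem size is divided by 5, so it takes 12 divisions to reduce to a base case of size 1. The algorithm makes 4 recursive calls at each level.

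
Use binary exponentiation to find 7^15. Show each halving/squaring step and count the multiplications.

Computing 7^15 by squaring (build up from 7^1; each line after the first costs one multiplication):

7^1 = 7
7^2 = (7^1)^2 = 7^2 = 49
7^3 = 7 * 7^2 = 7 * 49 = 343
7^6 = (7^3)^2 = 343^2 = 117649
7^7 = 7 * 7^6 = 7 * 117649 = 823543
7^14 = (7^7)^2 = 823543^2 = 678223072849
7^15 = 7 * 7^14 = 7 * 678223072849 = 4747561509943

Result: 4747561509943
Multiplications needed: 6 (6 lines after 7^1)

7^15 = 4747561509943. Using exponentiation by squaring, this requires 6 multiplications. The key idea: if the exponent is even, square the half-power; if odd, multiply by the base once.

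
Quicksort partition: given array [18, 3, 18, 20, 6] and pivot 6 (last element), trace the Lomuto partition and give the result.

Lomuto partition with pivot = 6:

Initial array: [18, 3, 18, 20, 6]

arr[0]=18 > 6: no swap
arr[1]=3 <= 6: swap with position 0, array becomes [3, 18, 18, 20, 6]
arr[2]=18 > 6: no swap
arr[3]=20 > 6: no swap

Place pivot at position 1: [3, 6, 18, 20, 18]
Pivot position: 1

After partitioning with pivot 6, the array becomes [3, 6, 18, 20, 18]. The pivot is placed at index 1. All elements to the left of the pivot are <= 6, and all elements to the right are > 6.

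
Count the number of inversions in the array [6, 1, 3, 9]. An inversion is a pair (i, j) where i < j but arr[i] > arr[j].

Finding inversions in [6, 1, 3, 9]:

(0, 1): arr[0]=6 > arr[1]=1
(0, 2): arr[0]=6 > arr[2]=3

Total inversions: 2

The array has 2 inversion(s): (0,1), (0,2). Each pair (i,j) satisfies i < j and arr[i] > arr[j].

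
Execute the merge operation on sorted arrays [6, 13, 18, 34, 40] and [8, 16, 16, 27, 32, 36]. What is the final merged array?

Merging process:

Compare 6 vs 8: take 6 from left. Merged: [6]
Compare 13 vs 8: take 8 from right. Merged: [6, 8]
Compare 13 vs 16: take 13 from left. Merged: [6, 8, 13]
Compare 18 vs 16: take 16 from right. Merged: [6, 8, 13, 16]
Compare 18 vs 16: take 16 from right. Merged: [6, 8, 13, 16, 16]
Compare 18 vs 27: take 18 from left. Merged: [6, 8, 13, 16, 16, 18]
Compare 34 vs 27: take 27 from right. Merged: [6, 8, 13, 16, 16, 18, 27]
Compare 34 vs 32: take 32 from right. Merged: [6, 8, 13, 16, 16, 18, 27, 32]
Compare 34 vs 36: take 34 from left. Merged: [6, 8, 13, 16, 16, 18, 27, 32, 34]
Compare 40 vs 36: take 36 from right. Merged: [6, 8, 13, 16, 16, 18, 27, 32, 34, 36]
Append remaining from left: [40]. Merged: [6, 8, 13, 16, 16, 18, 27, 32, 34, 36, 40]

Final merged array: [6, 8, 13, 16, 16, 18, 27, 32, 34, 36, 40]
Total comparisons: 10

The merged array is [6, 8, 13, 16, 16, 18, 27, 32, 34, 36, 40], requiring 10 comparisons. The merge step runs in O(n) time where n is the total number of elements.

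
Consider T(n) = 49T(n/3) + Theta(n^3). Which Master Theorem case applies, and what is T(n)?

Master Theorem for T(n) = 49T(n/3) + O(n^3):

a = 49, b = 3, c = 3
log_b(a) = log_3(49) = 3.5425

Case 1: c = 3 < log_3(49) = 3.5425
T(n) = O(n^(log_3 49))

For T(n) = 49T(n/3) + O(n^3): log_3(49) = 3.5425. This is Case 1 of the Master Theorem (c < log_b(a), work dominated by leaves), giving O(n^(log_3 49)).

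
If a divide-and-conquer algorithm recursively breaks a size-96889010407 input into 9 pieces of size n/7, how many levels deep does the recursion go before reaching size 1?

For divide and conquer with division factor 7:

Problem sizes at each level:
Level 0: 96889010407
Level 1: 13841287201
Level 2: 1977326743
Level 3: 282475249
Level 4: 40353607
Level 5: 5764801
Level 6: 823543
Level 7: 117649
Level 8: 16807
Level 9: 2401
Level 10: 343
Level 11: 49
Level 12: 7
Level 13: 1

The root is level 0 and the size-1 base case is level 13 (the tree spans levels 0 through 13, i.e. 14 levels counting the root), so the depth is the number of divisions: log_7(96889010407) = 13

The recursion tree depth is log_7(96889010407) = 13. At each level, the problem size is divided by 7, so it takes 13 divisions to reduce to a base case of size 1. The algorithm makes 9 recursive calls at each level.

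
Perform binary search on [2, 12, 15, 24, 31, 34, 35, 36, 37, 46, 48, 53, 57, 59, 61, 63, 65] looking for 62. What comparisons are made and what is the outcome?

Binary search for 62 in [2, 12, 15, 24, 31, 34, 35, 36, 37, 46, 48, 53, 57, 59, 61, 63, 65]:

lo=0, hi=16, mid=8, arr[mid]=37 -> 37 < 62, search right half
lo=9, hi=16, mid=12, arr[mid]=57 -> 57 < 62, search right half
lo=13, hi=16, mid=14, arr[mid]=61 -> 61 < 62, search right half
lo=15, hi=16, mid=15, arr[mid]=63 -> 63 > 62, search left half
lo=15 > hi=14, target 62 not found

Binary search determines that 62 is not in the array after 4 comparisons. The search space was exhausted without finding the target.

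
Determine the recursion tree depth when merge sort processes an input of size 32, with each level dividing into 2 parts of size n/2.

For divide and conquer with division factor 2:

Problem sizes at each level:
Level 0: 32
Level 1: 16
Level 2: 8
Level 3: 4
Level 4: 2
Level 5: 1

The root is level 0 and the size-1 base case is level 5 (the tree spans levels 0 through 5, i.e. 6 levels counting the root), so the depth is the number of divisions: log_2(32) = 5

The recursion tree depth is log_2(32) = 5. At each level, the problem size is divided by 2, so it takes 5 divisions to reduce to a base case of size 1. The algorithm makes 2 recursive calls at each level.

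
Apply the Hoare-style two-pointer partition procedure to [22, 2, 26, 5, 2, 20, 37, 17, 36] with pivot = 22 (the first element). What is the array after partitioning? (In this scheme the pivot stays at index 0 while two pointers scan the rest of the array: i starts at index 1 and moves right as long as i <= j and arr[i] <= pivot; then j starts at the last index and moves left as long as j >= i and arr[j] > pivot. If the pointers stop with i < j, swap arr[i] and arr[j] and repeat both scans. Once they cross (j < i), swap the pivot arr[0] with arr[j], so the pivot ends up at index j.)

Hoare-style two-pointer partition with pivot = 22:

Initial array: [22, 2, 26, 5, 2, 20, 37, 17, 36]

Pointers start at i = 1, j = 8.
i stops at index 2 (arr[2]=26 > 22), j stops at index 7 (arr[7]=17 <= 22): swap arr[2] and arr[7], array becomes [22, 2, 17, 5, 2, 20, 37, 26, 36]
i ends at 6, j ends at 5: the pointers have crossed (j < i), so scanning stops.

Swap pivot arr[0] with arr[5] to place pivot at position 5: [20, 2, 17, 5, 2, 22, 37, 26, 36]
Pivot position: 5

After partitioning with pivot 22, the array becomes [20, 2, 17, 5, 2, 22, 37, 26, 36]. The pivot is placed at index 5. All elements to the left of the pivot are <= 22, and all elements to the right are > 22.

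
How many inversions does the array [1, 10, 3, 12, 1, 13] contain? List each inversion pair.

Finding inversions in [1, 10, 3, 12, 1, 13]:

(1, 2): arr[1]=10 > arr[2]=3
(1, 4): arr[1]=10 > arr[4]=1
(2, 4): arr[2]=3 > arr[4]=1
(3, 4): arr[3]=12 > arr[4]=1

Total inversions: 4

The array has 4 inversion(s): (1,2), (1,4), (2,4), (3,4). Each pair (i,j) satisfies i < j and arr[i] > arr[j].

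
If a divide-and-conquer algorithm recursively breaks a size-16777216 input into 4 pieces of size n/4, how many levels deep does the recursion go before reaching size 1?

For divide and conquer with division factor 4:

Problem sizes at each level:
Level 0: 16777216
Level 1: 4194304
Level 2: 1048576
Level 3: 262144
Level 4: 65536
Level 5: 16384
Level 6: 4096
Level 7: 1024
Level 8: 256
Level 9: 64
Level 10: 16
Level 11: 4
Level 12: 1

The root is level 0 and the size-1 base case is level 12 (the tree spans levels 0 through 12, i.e. 13 levels counting the root), so the depth is the number of divisions: log_4(16777216) = 12

The recursion tree depth is log_4(16777216) = 12. At each level, the problem size is divided by 4, so it takes 12 divisions to reduce to a base case of size 1. The algorithm makes 4 recursive calls at each level.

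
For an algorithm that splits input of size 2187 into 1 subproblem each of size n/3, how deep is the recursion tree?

For divide and conquer with division factor 3:

Problem sizes at each level:
Level 0: 2187
Level 1: 729
Level 2: 243
Level 3: 81
Level 4: 27
Level 5: 9
Level 6: 3
Level 7: 1

The root is level 0 and the size-1 base case is level 7 (the tree spans levels 0 through 7, i.e. 8 levels counting the root), so the depth is the number of divisions: log_3(2187) = 7

The recursion tree depth is log_3(2187) = 7. At each level, the problem size is divided by 3, so it takes 7 divisions to reduce to a base case of size 1. The algorithm makes 1 recursive call at each level.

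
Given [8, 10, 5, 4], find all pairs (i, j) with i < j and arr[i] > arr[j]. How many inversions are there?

Finding inversions in [8, 10, 5, 4]:

(0, 2): arr[0]=8 > arr[2]=5
(0, 3): arr[0]=8 > arr[3]=4
(1, 2): arr[1]=10 > arr[2]=5
(1, 3): arr[1]=10 > arr[3]=4
(2, 3): arr[2]=5 > arr[3]=4

Total inversions: 5

The array has 5 inversion(s): (0,2), (0,3), (1,2), (1,3), (2,3). Each pair (i,j) satisfies i < j and arr[i] > arr[j].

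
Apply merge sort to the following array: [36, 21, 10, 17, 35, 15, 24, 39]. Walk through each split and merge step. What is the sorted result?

Merge sort trace:

Split: [36, 21, 10, 17, 35, 15, 24, 39] -> [36, 21, 10, 17] and [35, 15, 24, 39]
  Split: [36, 21, 10, 17] -> [36, 21] and [10, 17]
    Split: [36, 21] -> [36] and [21]
    Merge: [36] + [21] -> [21, 36]
    Split: [10, 17] -> [10] and [17]
    Merge: [10] + [17] -> [10, 17]
  Merge: [21, 36] + [10, 17] -> [10, 17, 21, 36]
  Split: [35, 15, 24, 39] -> [35, 15] and [24, 39]
    Split: [35, 15] -> [35] and [15]
    Merge: [35] + [15] -> [15, 35]
    Split: [24, 39] -> [24] and [39]
    Merge: [24] + [39] -> [24, 39]
  Merge: [15, 35] + [24, 39] -> [15, 24, 35, 39]
Merge: [10, 17, 21, 36] + [15, 24, 35, 39] -> [10, 15, 17, 21, 24, 35, 36, 39]

Final sorted array: [10, 15, 17, 21, 24, 35, 36, 39]

The merge sort proceeds by recursively splitting the array and merging sorted halves.
After all merges, the sorted array is [10, 15, 17, 21, 24, 35, 36, 39].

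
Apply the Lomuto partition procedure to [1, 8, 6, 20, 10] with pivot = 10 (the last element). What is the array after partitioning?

Lomuto partition with pivot = 10:

Initial array: [1, 8, 6, 20, 10]

arr[0]=1 <= 10: swap with position 0, array becomes [1, 8, 6, 20, 10]
arr[1]=8 <= 10: swap with position 1, array becomes [1, 8, 6, 20, 10]
arr[2]=6 <= 10: swap with position 2, array becomes [1, 8, 6, 20, 10]
arr[3]=20 > 10: no swap

Place pivot at position 3: [1, 8, 6, 10, 20]
Pivot position: 3

After partitioning with pivot 10, the array becomes [1, 8, 6, 10, 20]. The pivot is placed at index 3. All elements to the left of the pivot are <= 10, and all elements to the right are > 10.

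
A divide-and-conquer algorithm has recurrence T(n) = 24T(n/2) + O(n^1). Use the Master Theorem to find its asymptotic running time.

Master Theorem for T(n) = 24T(n/2) + O(n^1):

a = 24, b = 2, c = 1
log_b(a) = log_2(24) = 4.5850

Case 1: c = 1 < log_2(24) = 4.5850
T(n) = O(n^(log_2 24))

For T(n) = 24T(n/2) + O(n^1): log_2(24) = 4.5850. This is Case 1 of the Master Theorem (c < log_b(a), work dominated by leaves), giving O(n^(log_2 24)).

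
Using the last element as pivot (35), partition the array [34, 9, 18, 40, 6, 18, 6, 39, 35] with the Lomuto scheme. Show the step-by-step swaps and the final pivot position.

Lomuto partition with pivot = 35:

Initial array: [34, 9, 18, 40, 6, 18, 6, 39, 35]

arr[0]=34 <= 35: swap with position 0, array becomes [34, 9, 18, 40, 6, 18, 6, 39, 35]
arr[1]=9 <= 35: swap with position 1, array becomes [34, 9, 18, 40, 6, 18, 6, 39, 35]
arr[2]=18 <= 35: swap with position 2, array becomes [34, 9, 18, 40, 6, 18, 6, 39, 35]
arr[3]=40 > 35: no swap
arr[4]=6 <= 35: swap with position 3, array becomes [34, 9, 18, 6, 40, 18, 6, 39, 35]
arr[5]=18 <= 35: swap with position 4, array becomes [34, 9, 18, 6, 18, 40, 6, 39, 35]
arr[6]=6 <= 35: swap with position 5, array becomes [34, 9, 18, 6, 18, 6, 40, 39, 35]
arr[7]=39 > 35: no swap

Place pivot at position 6: [34, 9, 18, 6, 18, 6, 35, 39, 40]
Pivot position: 6

After partitioning with pivot 35, the array becomes [34, 9, 18, 6, 18, 6, 35, 39, 40]. The pivot is placed at index 6. All elements to the left of the pivot are <= 35, and all elements to the right are > 35.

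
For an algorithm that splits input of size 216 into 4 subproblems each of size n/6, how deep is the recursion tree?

For divide and conquer with division factor 6:

Problem sizes at each level:
Level 0: 216
Level 1: 36
Level 2: 6
Level 3: 1

The root is level 0 and the size-1 base case is level 3 (the tree spans levels 0 through 3, i.e. 4 levels counting the root), so the depth is the number of divisions: log_6(216) = 3

The recursion tree depth is log_6(216) = 3. At each level, the problem size is divided by 6, so it takes 3 divisions to reduce to a base case of size 1. The algorithm makes 4 recursive calls at each level.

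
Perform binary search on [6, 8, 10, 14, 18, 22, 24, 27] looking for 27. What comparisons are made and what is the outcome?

Binary search for 27 in [6, 8, 10, 14, 18, 22, 24, 27]:

lo=0, hi=7, mid=3, arr[mid]=14 -> 14 < 27, search right half
lo=4, hi=7, mid=5, arr[mid]=22 -> 22 < 27, search right half
lo=6, hi=7, mid=6, arr[mid]=24 -> 24 < 27, search right half
lo=7, hi=7, mid=7, arr[mid]=27 -> Found target at index 7!

Binary search finds 27 at index 7 after 4 comparisons. The search repeatedly halves the search space by comparing with the middle element.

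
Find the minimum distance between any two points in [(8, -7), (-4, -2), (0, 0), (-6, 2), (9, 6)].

Computing all pairwise distances among 5 points:

d((8, -7), (-4, -2)) = 13.0
d((8, -7), (0, 0)) = 10.6301
d((8, -7), (-6, 2)) = 16.6433
d((8, -7), (9, 6)) = 13.0384
d((-4, -2), (0, 0)) = 4.4721 <-- minimum
d((-4, -2), (-6, 2)) = 4.4721 <-- minimum
d((-4, -2), (9, 6)) = 15.2643
d((0, 0), (-6, 2)) = 6.3246
d((0, 0), (9, 6)) = 10.8167
d((-6, 2), (9, 6)) = 15.5242

Minimum distance: 4.4721 (tie among 2 pairs: (-4, -2) and (0, 0); (-4, -2) and (-6, 2))

The minimum Euclidean distance is 4.4721. There is a tie: 2 pairs achieve this minimum — (-4, -2) and (0, 0); (-4, -2) and (-6, 2). Any of these is a valid closest pair. For 5 points, brute-force pairwise comparison is shown above. For large n, the divide-and-conquer algorithm (sort by x, recurse on halves, check the dividing strip) achieves O(n log n).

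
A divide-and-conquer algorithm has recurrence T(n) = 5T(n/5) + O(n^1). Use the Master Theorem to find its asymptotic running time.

Master Theorem for T(n) = 5T(n/5) + O(n^1):

a = 5, b = 5, c = 1
log_b(a) = log_5(5) = 1.0000

Case 2: c = 1 = log_5(5) = 1.0000
T(n) = O(n^1 log n) = O(n log n)

For T(n) = 5T(n/5) + O(n^1): log_5(5) = 1.0000. This is Case 2 of the Master Theorem (c = log_b(a), equal work at all levels), giving O(n log n).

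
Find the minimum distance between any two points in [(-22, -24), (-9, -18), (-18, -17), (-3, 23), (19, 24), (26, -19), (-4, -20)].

Computing all pairwise distances among 7 points:

d((-22, -24), (-9, -18)) = 14.3178
d((-22, -24), (-18, -17)) = 8.0623
d((-22, -24), (-3, 23)) = 50.6952
d((-22, -24), (19, 24)) = 63.1269
d((-22, -24), (26, -19)) = 48.2597
d((-22, -24), (-4, -20)) = 18.4391
d((-9, -18), (-18, -17)) = 9.0554
d((-9, -18), (-3, 23)) = 41.4367
d((-9, -18), (19, 24)) = 50.4777
d((-9, -18), (26, -19)) = 35.0143
d((-9, -18), (-4, -20)) = 5.3852 <-- minimum
d((-18, -17), (-3, 23)) = 42.72
d((-18, -17), (19, 24)) = 55.2268
d((-18, -17), (26, -19)) = 44.0454
d((-18, -17), (-4, -20)) = 14.3178
d((-3, 23), (19, 24)) = 22.0227
d((-3, 23), (26, -19)) = 51.0392
d((-3, 23), (-4, -20)) = 43.0116
d((19, 24), (26, -19)) = 43.566
d((19, 24), (-4, -20)) = 49.6488
d((26, -19), (-4, -20)) = 30.0167

Closest pair: (-9, -18) and (-4, -20) with distance 5.3852

The closest pair is (-9, -18) and (-4, -20) with Euclidean distance 5.3852. For 7 points, brute-force pairwise comparison is shown above. For large n, the divide-and-conquer algorithm (sort by x, recurse on halves, check the dividing strip) achieves O(n log n).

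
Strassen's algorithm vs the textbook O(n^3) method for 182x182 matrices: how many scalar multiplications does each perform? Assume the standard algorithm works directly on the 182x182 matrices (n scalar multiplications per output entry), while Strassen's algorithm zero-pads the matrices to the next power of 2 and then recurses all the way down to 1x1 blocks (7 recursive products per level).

Matrix multiplication for 182x182 matrices:

Strassen's algorithm requires power-of-2 dimensions. Pad 182x182 to 256x256 (next power of 2).

Standard algorithm: 182^3 = 6028568 multiplications
Strassen's algorithm: 7^(log2(256)) = 7^8 = 5764801 multiplications
Savings: 6028568 - 5764801 = 263767 multiplications

Standard: 6028568 multiplications (182^3). Strassen: 5764801 multiplications (7^8, after padding to 256x256). Strassen reduces 8 recursive multiplications to 7 at each level.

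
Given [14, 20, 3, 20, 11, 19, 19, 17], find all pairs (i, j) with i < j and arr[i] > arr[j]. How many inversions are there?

Finding inversions in [14, 20, 3, 20, 11, 19, 19, 17]:

(0, 2): arr[0]=14 > arr[2]=3
(0, 4): arr[0]=14 > arr[4]=11
(1, 2): arr[1]=20 > arr[2]=3
(1, 4): arr[1]=20 > arr[4]=11
(1, 5): arr[1]=20 > arr[5]=19
(1, 6): arr[1]=20 > arr[6]=19
(1, 7): arr[1]=20 > arr[7]=17
(3, 4): arr[3]=20 > arr[4]=11
(3, 5): arr[3]=20 > arr[5]=19
(3, 6): arr[3]=20 > arr[6]=19
(3, 7): arr[3]=20 > arr[7]=17
(5, 7): arr[5]=19 > arr[7]=17
(6, 7): arr[6]=19 > arr[7]=17

Total inversions: 13

The array has 13 inversion(s): (0,2), (0,4), (1,2), (1,4), (1,5), (1,6), (1,7), (3,4), (3,5), (3,6), (3,7), (5,7), (6,7). Each pair (i,j) satisfies i < j and arr[i] > arr[j].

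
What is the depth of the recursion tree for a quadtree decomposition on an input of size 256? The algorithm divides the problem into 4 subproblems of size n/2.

For divide and conquer with division factor 2:

Problem sizes at each level:
Level 0: 256
Level 1: 128
Level 2: 64
Level 3: 32
Level 4: 16
Level 5: 8
Level 6: 4
Level 7: 2
Level 8: 1

The root is level 0 and the size-1 base case is level 8 (the tree spans levels 0 through 8, i.e. 9 levels counting the root), so the depth is the number of divisions: log_2(256) = 8

The recursion tree depth is log_2(256) = 8. At each level, the problem size is divided by 2, so it takes 8 divisions to reduce to a base case of size 1. The algorithm makes 4 recursive calls at each level.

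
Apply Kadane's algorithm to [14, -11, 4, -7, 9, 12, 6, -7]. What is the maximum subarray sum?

Using Kadane's algorithm on [14, -11, 4, -7, 9, 12, 6, -7]:

Scanning through the array:
Position 1 (value -11): max_ending_here = 3, max_so_far = 14
Position 2 (value 4): max_ending_here = 7, max_so_far = 14
Position 3 (value -7): max_ending_here = 0, max_so_far = 14
Position 4 (value 9): max_ending_here = 9, max_so_far = 14
Position 5 (value 12): max_ending_here = 21, max_so_far = 21
Position 6 (value 6): max_ending_here = 27, max_so_far = 27
Position 7 (value -7): max_ending_here = 20, max_so_far = 27

Maximum subarray: [14, -11, 4, -7, 9, 12, 6]
Maximum sum: 27

The maximum subarray is [14, -11, 4, -7, 9, 12, 6] with sum 27. This subarray runs from index 0 to index 6.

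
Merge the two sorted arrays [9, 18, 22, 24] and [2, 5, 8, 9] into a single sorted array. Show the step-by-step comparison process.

Merging process:

Compare 9 vs 2: take 2 from right. Merged: [2]
Compare 9 vs 5: take 5 from right. Merged: [2, 5]
Compare 9 vs 8: take 8 from right. Merged: [2, 5, 8]
Compare 9 vs 9: take 9 from left. Merged: [2, 5, 8, 9]
Compare 18 vs 9: take 9 from right. Merged: [2, 5, 8, 9, 9]
Append remaining from left: [18, 22, 24]. Merged: [2, 5, 8, 9, 9, 18, 22, 24]

Final merged array: [2, 5, 8, 9, 9, 18, 22, 24]
Total comparisons: 5

The merged array is [2, 5, 8, 9, 9, 18, 22, 24], requiring 5 comparisons. The merge step runs in O(n) time where n is the total number of elements.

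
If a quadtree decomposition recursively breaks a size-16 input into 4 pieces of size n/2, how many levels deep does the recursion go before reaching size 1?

For divide and conquer with division factor 2:

Problem sizes at each level:
Level 0: 16
Level 1: 8
Level 2: 4
Level 3: 2
Level 4: 1

The root is level 0 and the size-1 base case is level 4 (the tree spans levels 0 through 4, i.e. 5 levels counting the root), so the depth is the number of divisions: log_2(16) = 4

The recursion tree depth is log_2(16) = 4. At each level, the problem size is divided by 2, so it takes 4 divisions to reduce to a base case of size 1. The algorithm makes 4 recursive calls at each level.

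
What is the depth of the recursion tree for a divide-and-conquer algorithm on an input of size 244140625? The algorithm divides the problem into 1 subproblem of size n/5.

For divide and conquer with division factor 5:

Problem sizes at each level:
Level 0: 244140625
Level 1: 48828125
Level 2: 9765625
Level 3: 1953125
Level 4: 390625
Level 5: 78125
Level 6: 15625
Level 7: 3125
Level 8: 625
Level 9: 125
Level 10: 25
Level 11: 5
Level 12: 1

The root is level 0 and the size-1 base case is level 12 (the tree spans levels 0 through 12, i.e. 13 levels counting the root), so the depth is the number of divisions: log_5(244140625) = 12

The recursion tree depth is log_5(244140625) = 12. At each level, the problem size is divided by 5, so it takes 12 divisions to reduce to a base case of size 1. The algorithm makes 1 recursive call at each level.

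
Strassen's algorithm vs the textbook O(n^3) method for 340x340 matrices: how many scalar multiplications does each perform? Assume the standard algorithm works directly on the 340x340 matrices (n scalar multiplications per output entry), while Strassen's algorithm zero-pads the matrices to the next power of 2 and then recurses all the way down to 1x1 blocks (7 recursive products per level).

Matrix multiplication for 340x340 matrices:

Strassen's algorithm requires power-of-2 dimensions. Pad 340x340 to 512x512 (next power of 2).

Standard algorithm: 340^3 = 39304000 multiplications
Strassen's algorithm: 7^(log2(512)) = 7^9 = 40353607 multiplications
Difference: 39304000 - 40353607 = -1049607 (Strassen uses MORE here due to padding overhead — for small or just-over-power-of-2 n, padding can outweigh the per-level savings)

Standard: 39304000 multiplications (340^3). Strassen: 40353607 multiplications (7^9, after padding to 512x512). Strassen reduces 8 recursive multiplications to 7 at each level.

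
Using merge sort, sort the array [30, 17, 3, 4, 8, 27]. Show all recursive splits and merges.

Merge sort trace:

Split: [30, 17, 3, 4, 8, 27] -> [30, 17, 3] and [4, 8, 27]
  Split: [30, 17, 3] -> [30] and [17, 3]
    Split: [17, 3] -> [17] and [3]
    Merge: [17] + [3] -> [3, 17]
  Merge: [30] + [3, 17] -> [3, 17, 30]
  Split: [4, 8, 27] -> [4] and [8, 27]
    Split: [8, 27] -> [8] and [27]
    Merge: [8] + [27] -> [8, 27]
  Merge: [4] + [8, 27] -> [4, 8, 27]
Merge: [3, 17, 30] + [4, 8, 27] -> [3, 4, 8, 17, 27, 30]

Final sorted array: [3, 4, 8, 17, 27, 30]

The merge sort proceeds by recursively splitting the array and merging sorted halves.
After all merges, the sorted array is [3, 4, 8, 17, 27, 30].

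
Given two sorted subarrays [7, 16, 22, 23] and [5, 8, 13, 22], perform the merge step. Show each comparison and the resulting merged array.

Merging process:

Compare 7 vs 5: take 5 from right. Merged: [5]
Compare 7 vs 8: take 7 from left. Merged: [5, 7]
Compare 16 vs 8: take 8 from right. Merged: [5, 7, 8]
Compare 16 vs 13: take 13 from right. Merged: [5, 7, 8, 13]
Compare 16 vs 22: take 16 from left. Merged: [5, 7, 8, 13, 16]
Compare 22 vs 22: take 22 from left. Merged: [5, 7, 8, 13, 16, 22]
Compare 23 vs 22: take 22 from right. Merged: [5, 7, 8, 13, 16, 22, 22]
Append remaining from left: [23]. Merged: [5, 7, 8, 13, 16, 22, 22, 23]

Final merged array: [5, 7, 8, 13, 16, 22, 22, 23]
Total comparisons: 7

The merged array is [5, 7, 8, 13, 16, 22, 22, 23], requiring 7 comparisons. The merge step runs in O(n) time where n is the total number of elements.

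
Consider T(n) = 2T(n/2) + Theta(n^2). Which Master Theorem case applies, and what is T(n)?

Master Theorem for T(n) = 2T(n/2) + O(n^2):

a = 2, b = 2, c = 2
log_b(a) = log_2(2) = 1.0000

Case 3: c = 2 > log_2(2) = 1.0000
T(n) = O(n^2) = O(n^2)

For T(n) = 2T(n/2) + O(n^2): log_2(2) = 1.0000. This is Case 3 of the Master Theorem (c > log_b(a), work dominated by root), giving O(n^2).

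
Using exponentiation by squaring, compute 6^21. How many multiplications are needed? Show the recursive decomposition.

Computing 6^21 by squaring (build up from 6^1; each line after the first costs one multiplication):

6^1 = 6
6^2 = (6^1)^2 = 6^2 = 36
6^4 = (6^2)^2 = 36^2 = 1296
6^5 = 6 * 6^4 = 6 * 1296 = 7776
6^10 = (6^5)^2 = 7776^2 = 60466176
6^20 = (6^10)^2 = 60466176^2 = 3656158440062976
6^21 = 6 * 6^20 = 6 * 3656158440062976 = 21936950640377856

Result: 21936950640377856
Multiplications needed: 6 (6 lines after 6^1)

6^21 = 21936950640377856. Using exponentiation by squaring, this requires 6 multiplications. The key idea: if the exponent is even, square the half-power; if odd, multiply by the base once.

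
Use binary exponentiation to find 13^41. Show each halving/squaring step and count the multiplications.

Computing 13^41 by squaring (build up from 13^1; each line after the first costs one multiplication):

13^1 = 13
13^2 = (13^1)^2 = 13^2 = 169
13^4 = (13^2)^2 = 169^2 = 28561
13^5 = 13 * 13^4 = 13 * 28561 = 371293
13^10 = (13^5)^2 = 371293^2 = 137858491849
13^20 = (13^10)^2 = 137858491849^2 = 19004963774880799438801
13^40 = (13^20)^2 = 19004963774880799438801^2 = 361188648084531445929920877641340156544317601
13^41 = 13 * 13^40 = 13 * 361188648084531445929920877641340156544317601 = 4695452425098908797088971409337422035076128813

Result: 4695452425098908797088971409337422035076128813
Multiplications needed: 7 (7 lines after 13^1)

13^41 = 4695452425098908797088971409337422035076128813. Using exponentiation by squaring, this requires 7 multiplications. The key idea: if the exponent is even, square the half-power; if odd, multiply by the base once.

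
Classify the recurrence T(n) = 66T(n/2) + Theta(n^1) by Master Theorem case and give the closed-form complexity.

Master Theorem for T(n) = 66T(n/2) + O(n^1):

a = 66, b = 2, c = 1
log_b(a) = log_2(66) = 6.0444

Case 1: c = 1 < log_2(66) = 6.0444
T(n) = O(n^(log_2 66))

For T(n) = 66T(n/2) + O(n^1): log_2(66) = 6.0444. This is Case 1 of the Master Theorem (c < log_b(a), work dominated by leaves), giving O(n^(log_2 66)).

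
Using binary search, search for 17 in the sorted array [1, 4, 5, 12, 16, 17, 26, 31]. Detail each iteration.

Binary search for 17 in [1, 4, 5, 12, 16, 17, 26, 31]:

lo=0, hi=7, mid=3, arr[mid]=12 -> 12 < 17, search right half
lo=4, hi=7, mid=5, arr[mid]=17 -> Found target at index 5!

Binary search finds 17 at index 5 after 2 comparisons. The search repeatedly halves the search space by comparing with the middle element.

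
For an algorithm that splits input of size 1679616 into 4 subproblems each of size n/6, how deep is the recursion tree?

For divide and conquer with division factor 6:

Problem sizes at each level:
Level 0: 1679616
Level 1: 279936
Level 2: 46656
Level 3: 7776
Level 4: 1296
Level 5: 216
Level 6: 36
Level 7: 6
Level 8: 1

The root is level 0 and the size-1 base case is level 8 (the tree spans levels 0 through 8, i.e. 9 levels counting the root), so the depth is the number of divisions: log_6(1679616) = 8

The recursion tree depth is log_6(1679616) = 8. At each level, the problem size is divided by 6, so it takes 8 divisions to reduce to a base case of size 1. The algorithm makes 4 recursive calls at each level.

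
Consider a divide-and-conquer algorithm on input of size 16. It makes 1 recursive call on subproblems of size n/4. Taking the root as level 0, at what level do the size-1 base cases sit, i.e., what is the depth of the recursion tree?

For divide and conquer with division factor 4:

Problem sizes at each level:
Level 0: 16
Level 1: 4
Level 2: 1

The root is level 0 and the size-1 base case is level 2 (the tree spans levels 0 through 2, i.e. 3 levels counting the root), so the depth is the number of divisions: log_4(16) = 2

The recursion tree depth is log_4(16) = 2. At each level, the problem size is divided by 4, so it takes 2 divisions to reduce to a base case of size 1. The algorithm makes 1 recursive call at each level.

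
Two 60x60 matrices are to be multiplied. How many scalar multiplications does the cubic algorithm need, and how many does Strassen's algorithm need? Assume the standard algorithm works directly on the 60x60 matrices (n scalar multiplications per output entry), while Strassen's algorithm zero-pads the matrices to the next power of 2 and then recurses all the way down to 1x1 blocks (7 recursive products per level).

Matrix multiplication for 60x60 matrices:

Strassen's algorithm requires power-of-2 dimensions. Pad 60x60 to 64x64 (next power of 2).

Standard algorithm: 60^3 = 216000 multiplications
Strassen's algorithm: 7^(log2(64)) = 7^6 = 117649 multiplications
Savings: 216000 - 117649 = 98351 multiplications

Standard: 216000 multiplications (60^3). Strassen: 117649 multiplications (7^6, after padding to 64x64). Strassen reduces 8 recursive multiplications to 7 at each level.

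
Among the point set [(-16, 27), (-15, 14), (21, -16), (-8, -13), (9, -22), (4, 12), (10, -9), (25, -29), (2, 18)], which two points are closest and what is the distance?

Computing all pairwise distances among 9 points:

d((-16, 27), (-15, 14)) = 13.0384
d((-16, 27), (21, -16)) = 56.7274
d((-16, 27), (-8, -13)) = 40.7922
d((-16, 27), (9, -22)) = 55.0091
d((-16, 27), (4, 12)) = 25.0
d((-16, 27), (10, -9)) = 44.4072
d((-16, 27), (25, -29)) = 69.4046
d((-16, 27), (2, 18)) = 20.1246
d((-15, 14), (21, -16)) = 46.8615
d((-15, 14), (-8, -13)) = 27.8927
d((-15, 14), (9, -22)) = 43.2666
d((-15, 14), (4, 12)) = 19.105
d((-15, 14), (10, -9)) = 33.9706
d((-15, 14), (25, -29)) = 58.7282
d((-15, 14), (2, 18)) = 17.4642
d((21, -16), (-8, -13)) = 29.1548
d((21, -16), (9, -22)) = 13.4164
d((21, -16), (4, 12)) = 32.7567
d((21, -16), (10, -9)) = 13.0384
d((21, -16), (25, -29)) = 13.6015
d((21, -16), (2, 18)) = 38.9487
d((-8, -13), (9, -22)) = 19.2354
d((-8, -13), (4, 12)) = 27.7308
d((-8, -13), (10, -9)) = 18.4391
d((-8, -13), (25, -29)) = 36.6742
d((-8, -13), (2, 18)) = 32.573
d((9, -22), (4, 12)) = 34.3657
d((9, -22), (10, -9)) = 13.0384
d((9, -22), (25, -29)) = 17.4642
d((9, -22), (2, 18)) = 40.6079
d((4, 12), (10, -9)) = 21.8403
d((4, 12), (25, -29)) = 46.0652
d((4, 12), (2, 18)) = 6.3246 <-- minimum
d((10, -9), (25, -29)) = 25.0
d((10, -9), (2, 18)) = 28.1603
d((25, -29), (2, 18)) = 52.3259

Closest pair: (4, 12) and (2, 18) with distance 6.3246

The closest pair is (4, 12) and (2, 18) with Euclidean distance 6.3246. For 9 points, brute-force pairwise comparison is shown above. For large n, the divide-and-conquer algorithm (sort by x, recurse on halves, check the dividing strip) achieves O(n log n).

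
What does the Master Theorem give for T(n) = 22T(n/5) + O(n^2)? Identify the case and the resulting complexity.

Master Theorem for T(n) = 22T(n/5) + O(n^2):

a = 22, b = 5, c = 2
log_b(a) = log_5(22) = 1.9206

Case 3: c = 2 > log_5(22) = 1.9206
T(n) = O(n^2) = O(n^2)

For T(n) = 22T(n/5) + O(n^2): log_5(22) = 1.9206. This is Case 3 of the Master Theorem (c > log_b(a), work dominated by root), giving O(n^2).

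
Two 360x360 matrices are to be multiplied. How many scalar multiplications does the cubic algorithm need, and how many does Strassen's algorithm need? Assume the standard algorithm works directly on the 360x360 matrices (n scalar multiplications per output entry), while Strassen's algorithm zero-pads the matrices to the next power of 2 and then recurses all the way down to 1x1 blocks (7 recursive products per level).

Matrix multiplication for 360x360 matrices:

Strassen's algorithm requires power-of-2 dimensions. Pad 360x360 to 512x512 (next power of 2).

Standard algorithm: 360^3 = 46656000 multiplications
Strassen's algorithm: 7^(log2(512)) = 7^9 = 40353607 multiplications
Savings: 46656000 - 40353607 = 6302393 multiplications

Standard: 46656000 multiplications (360^3). Strassen: 40353607 multiplications (7^9, after padding to 512x512). Strassen reduces 8 recursive multiplications to 7 at each level.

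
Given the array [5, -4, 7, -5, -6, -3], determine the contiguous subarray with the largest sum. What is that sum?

Using Kadane's algorithm on [5, -4, 7, -5, -6, -3]:

Scanning through the array:
Position 1 (value -4): max_ending_here = 1, max_so_far = 5
Position 2 (value 7): max_ending_here = 8, max_so_far = 8
Position 3 (value -5): max_ending_here = 3, max_so_far = 8
Position 4 (value -6): max_ending_here = -3, max_so_far = 8
Position 5 (value -3): max_ending_here = -3, max_so_far = 8

Maximum subarray: [5, -4, 7]
Maximum sum: 8

The maximum subarray is [5, -4, 7] with sum 8. This subarray runs from index 0 to index 2.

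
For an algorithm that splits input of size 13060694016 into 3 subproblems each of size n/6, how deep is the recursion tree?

For divide and conquer with division factor 6:

Problem sizes at each level:
Level 0: 13060694016
Level 1: 2176782336
Level 2: 362797056
Level 3: 60466176
Level 4: 10077696
Level 5: 1679616
Level 6: 279936
Level 7: 46656
Level 8: 7776
Level 9: 1296
Level 10: 216
Level 11: 36
Level 12: 6
Level 13: 1

The root is level 0 and the size-1 base case is level 13 (the tree spans levels 0 through 13, i.e. 14 levels counting the root), so the depth is the number of divisions: log_6(13060694016) = 13

The recursion tree depth is log_6(13060694016) = 13. At each level, the problem size is divided by 6, so it takes 13 divisions to reduce to a base case of size 1. The algorithm makes 3 recursive calls at each level.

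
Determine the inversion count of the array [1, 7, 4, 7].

Finding inversions in [1, 7, 4, 7]:

(1, 2): arr[1]=7 > arr[2]=4

Total inversions: 1

The array has 1 inversion(s): (1,2). Each pair (i,j) satisfies i < j and arr[i] > arr[j].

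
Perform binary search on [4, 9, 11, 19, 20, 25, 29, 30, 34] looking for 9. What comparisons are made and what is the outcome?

Binary search for 9 in [4, 9, 11, 19, 20, 25, 29, 30, 34]:

lo=0, hi=8, mid=4, arr[mid]=20 -> 20 > 9, search left half
lo=0, hi=3, mid=1, arr[mid]=9 -> Found target at index 1!

Binary search finds 9 at index 1 after 2 comparisons. The search repeatedly halves the search space by comparing with the middle element.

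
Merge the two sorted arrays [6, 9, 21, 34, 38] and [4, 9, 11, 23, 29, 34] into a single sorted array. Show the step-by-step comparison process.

Merging process:

Compare 6 vs 4: take 4 from right. Merged: [4]
Compare 6 vs 9: take 6 from left. Merged: [4, 6]
Compare 9 vs 9: take 9 from left. Merged: [4, 6, 9]
Compare 21 vs 9: take 9 from right. Merged: [4, 6, 9, 9]
Compare 21 vs 11: take 11 from right. Merged: [4, 6, 9, 9, 11]
Compare 21 vs 23: take 21 from left. Merged: [4, 6, 9, 9, 11, 21]
Compare 34 vs 23: take 23 from right. Merged: [4, 6, 9, 9, 11, 21, 23]
Compare 34 vs 29: take 29 from right. Merged: [4, 6, 9, 9, 11, 21, 23, 29]
Compare 34 vs 34: take 34 from left. Merged: [4, 6, 9, 9, 11, 21, 23, 29, 34]
Compare 38 vs 34: take 34 from right. Merged: [4, 6, 9, 9, 11, 21, 23, 29, 34, 34]
Append remaining from left: [38]. Merged: [4, 6, 9, 9, 11, 21, 23, 29, 34, 34, 38]

Final merged array: [4, 6, 9, 9, 11, 21, 23, 29, 34, 34, 38]
Total comparisons: 10

The merged array is [4, 6, 9, 9, 11, 21, 23, 29, 34, 34, 38], requiring 10 comparisons. The merge step runs in O(n) time where n is the total number of elements.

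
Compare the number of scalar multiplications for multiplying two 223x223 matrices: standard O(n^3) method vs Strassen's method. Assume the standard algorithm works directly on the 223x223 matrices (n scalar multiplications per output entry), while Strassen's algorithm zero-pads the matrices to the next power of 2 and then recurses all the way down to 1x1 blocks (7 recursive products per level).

Matrix multiplication for 223x223 matrices:

Strassen's algorithm requires power-of-2 dimensions. Pad 223x223 to 256x256 (next power of 2).

Standard algorithm: 223^3 = 11089567 multiplications
Strassen's algorithm: 7^(log2(256)) = 7^8 = 5764801 multiplications
Savings: 11089567 - 5764801 = 5324766 multiplications

Standard: 11089567 multiplications (223^3). Strassen: 5764801 multiplications (7^8, after padding to 256x256). Strassen reduces 8 recursive multiplications to 7 at each level.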